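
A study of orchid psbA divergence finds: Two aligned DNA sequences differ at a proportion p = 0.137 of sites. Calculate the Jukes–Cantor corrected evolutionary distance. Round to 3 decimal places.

d = −(3/4) ln(1 − 4p/3) = −0.75 ln(1 − 0.182667) = −0.75 ln(0.817333)
  = −0.75 × (-0.201709) = 0.151282 substitutions/site.

0.151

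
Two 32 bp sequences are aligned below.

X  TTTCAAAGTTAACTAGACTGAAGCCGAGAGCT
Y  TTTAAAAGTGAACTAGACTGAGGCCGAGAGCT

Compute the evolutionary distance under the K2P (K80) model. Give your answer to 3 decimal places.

0.100

Of 32 sites, 1 differences are transitions and 2 are transversions, so P = 1/32 = 0.03125 and Q = 2/32 = 0.0625.
Under the Kimura two-parameter model, d = −½ ln(1 − 2P − Q) − ¼ ln(1 − 2Q).
1 − 2P − Q = 0.875, giving −½ ln(0.875) = 0.066766.
1 − 2Q = 0.875, giving −¼ ln(0.875) = 0.033383.
d = 0.066766 + 0.033383 = 0.100149.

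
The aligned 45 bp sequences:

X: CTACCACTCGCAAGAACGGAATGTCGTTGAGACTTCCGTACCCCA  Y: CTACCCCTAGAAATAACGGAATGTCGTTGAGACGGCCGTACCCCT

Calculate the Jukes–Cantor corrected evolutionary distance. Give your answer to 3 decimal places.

The sequences differ at 7 of 45 sites (6, 9, 11, 14, 34, 35, 45), so p = 7/45 ≈ 0.155556.
d = −(3/4) ln(1 − 4p/3) = −0.75 ln(1 − 0.207408) = −0.75 ln(0.792592)
  = −0.75 × (-0.232447) = 0.174335 substitutions/site.

0.174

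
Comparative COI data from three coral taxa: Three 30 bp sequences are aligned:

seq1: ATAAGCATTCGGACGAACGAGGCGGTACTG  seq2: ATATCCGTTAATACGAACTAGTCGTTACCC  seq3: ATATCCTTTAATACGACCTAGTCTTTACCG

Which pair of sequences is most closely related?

seq2 and seq3

seq1–seq2: 11/30 differ, p = 0.367, d = 0.503.
seq1–seq3: 12/30 differ, p = 0.400, d = 0.572.
seq2–seq3: 4/30 differ, p = 0.133, d = 0.147.
The smallest distance is between seq2 and seq3.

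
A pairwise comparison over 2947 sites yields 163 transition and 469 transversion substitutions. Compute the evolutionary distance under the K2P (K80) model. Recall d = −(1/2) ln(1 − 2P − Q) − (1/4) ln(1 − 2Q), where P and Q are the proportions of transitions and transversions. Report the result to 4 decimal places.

0.2530

P = 163/2947 ≈ 0.05531 and Q = 469/2947 ≈ 0.159145.
Under the Kimura two-parameter model, d = −½ ln(1 − 2P − Q) − ¼ ln(1 − 2Q).
1 − 2P − Q = 0.730235, giving −½ ln(0.730235) = 0.157194.
1 − 2Q = 0.68171, giving −¼ ln(0.68171) = 0.095788.
d = 0.157194 + 0.095788 = 0.252982.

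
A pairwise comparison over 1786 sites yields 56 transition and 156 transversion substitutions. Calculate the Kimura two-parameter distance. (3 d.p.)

P = 56/1786 ≈ 0.031355 and Q = 156/1786 ≈ 0.087346.
Under the Kimura two-parameter model, d = −½ ln(1 − 2P − Q) − ¼ ln(1 − 2Q).
1 − 2P − Q = 0.849944, giving −½ ln(0.849944) = 0.081292.
1 − 2Q = 0.825308, giving −¼ ln(0.825308) = 0.048000.
d = 0.081292 + 0.048000 = 0.129292.

0.129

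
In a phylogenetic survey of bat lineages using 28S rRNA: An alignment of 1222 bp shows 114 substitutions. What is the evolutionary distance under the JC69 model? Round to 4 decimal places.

p = 114/1222 ≈ 0.09329.
d = −(3/4) ln(1 − 4p/3) = −0.75 ln(1 − 0.124387) = −0.75 ln(0.875613)
  = −0.75 × (-0.132831) = 0.099623 substitutions/site.

0.0996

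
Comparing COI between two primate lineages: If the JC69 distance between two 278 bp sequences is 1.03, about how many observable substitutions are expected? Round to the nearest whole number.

Invert JC69: p = (3/4)(1 − e^(−4d/3)) = 0.75 × (1 − e^(-1.373333)) = 0.75 × (1 − 0.253261) = 0.560054.
Expected differing sites = pL ≈ 0.560054 × 278 = 155.695012 ≈ 156.

156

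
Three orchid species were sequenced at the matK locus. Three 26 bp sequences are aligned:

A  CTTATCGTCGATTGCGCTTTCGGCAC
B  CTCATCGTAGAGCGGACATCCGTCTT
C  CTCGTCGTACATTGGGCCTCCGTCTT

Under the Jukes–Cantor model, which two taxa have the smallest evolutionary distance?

A–B: 11/26 differ, p = 0.423, d = 0.623.
A–C: 10/26 differ, p = 0.385, d = 0.539.
B–C: 6/26 differ, p = 0.231, d = 0.276.
The smallest distance is between B and C.

B and C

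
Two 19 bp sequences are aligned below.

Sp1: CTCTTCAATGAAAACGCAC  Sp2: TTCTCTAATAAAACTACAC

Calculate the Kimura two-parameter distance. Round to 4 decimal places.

Of 19 sites, 6 differences are transitions and 1 are transversions, so P = 6/19 ≈ 0.315789 and Q = 1/19 ≈ 0.052632.
Under the Kimura two-parameter model, d = −½ ln(1 − 2P − Q) − ¼ ln(1 − 2Q).
1 − 2P − Q = 0.31579, giving −½ ln(0.31579) = 0.576339.
1 − 2Q = 0.894736, giving −¼ ln(0.894736) = 0.027807.
d = 0.576339 + 0.027807 = 0.604146.

0.6041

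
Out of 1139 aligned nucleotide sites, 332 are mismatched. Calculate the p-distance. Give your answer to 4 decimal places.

0.2915

p = 332/1139 = 0.291483… ≈ 0.2915 (to 4 d.p.).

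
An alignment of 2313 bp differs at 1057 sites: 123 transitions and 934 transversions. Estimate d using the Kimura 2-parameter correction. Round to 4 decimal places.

0.7689

P = 123/2313 ≈ 0.053178 and Q = 934/2313 ≈ 0.403805.
Under the Kimura two-parameter model, d = −½ ln(1 − 2P − Q) − ¼ ln(1 − 2Q).
1 − 2P − Q = 0.489839, giving −½ ln(0.489839) = 0.356839.
1 − 2Q = 0.19239, giving −¼ ln(0.19239) = 0.412058.
d = 0.356839 + 0.412058 = 0.768897.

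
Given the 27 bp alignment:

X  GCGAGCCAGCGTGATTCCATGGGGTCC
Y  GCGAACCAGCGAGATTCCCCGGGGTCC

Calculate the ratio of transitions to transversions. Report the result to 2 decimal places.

1.00

Transitions are A↔G and C↔T; transversions are all other mismatches.
Transitions: 2. Transversions: 2.
R = 2/2 = 1.00.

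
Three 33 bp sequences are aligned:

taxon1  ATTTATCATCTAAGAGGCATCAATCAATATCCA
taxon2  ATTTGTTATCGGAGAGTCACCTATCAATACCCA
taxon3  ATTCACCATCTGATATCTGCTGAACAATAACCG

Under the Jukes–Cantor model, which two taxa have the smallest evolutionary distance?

taxon1 and taxon2

taxon1–taxon2: 8/33 differ, p = 0.242, d = 0.293.
taxon1–taxon3: 14/33 differ, p = 0.424, d = 0.625.
taxon2–taxon3: 15/33 differ, p = 0.455, d = 0.699.
The smallest distance is between taxon1 and taxon2.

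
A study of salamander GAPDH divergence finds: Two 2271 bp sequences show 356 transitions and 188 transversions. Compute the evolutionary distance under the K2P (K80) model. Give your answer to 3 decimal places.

P = 356/2271 ≈ 0.156759 and Q = 188/2271 ≈ 0.082783.
Under the Kimura two-parameter model, d = −½ ln(1 − 2P − Q) − ¼ ln(1 − 2Q).
1 − 2P − Q = 0.603699, giving −½ ln(0.603699) = 0.252340.
1 − 2Q = 0.834434, giving −¼ ln(0.834434) = 0.045250.
d = 0.252340 + 0.045250 = 0.297590.

0.298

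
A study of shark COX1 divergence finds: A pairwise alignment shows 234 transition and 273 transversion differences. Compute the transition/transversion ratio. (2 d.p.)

R = 234/273 = 0.857142… ≈ 0.86 (to 2 d.p.).

0.86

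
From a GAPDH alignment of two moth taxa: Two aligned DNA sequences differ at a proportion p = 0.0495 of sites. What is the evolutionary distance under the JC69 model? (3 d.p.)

0.051

d = −(3/4) ln(1 − 4p/3) = −0.75 ln(1 − 0.066) = −0.75 ln(0.934)
  = −0.75 × (-0.068279) = 0.051209 substitutions/site.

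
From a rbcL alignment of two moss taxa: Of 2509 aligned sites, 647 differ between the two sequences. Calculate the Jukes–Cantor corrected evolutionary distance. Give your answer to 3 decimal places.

p = 647/2509 ≈ 0.257872.
d = −(3/4) ln(1 − 4p/3) = −0.75 ln(1 − 0.343829) = −0.75 ln(0.656171)
  = −0.75 × (-0.421334) = 0.316001 substitutions/site.

0.316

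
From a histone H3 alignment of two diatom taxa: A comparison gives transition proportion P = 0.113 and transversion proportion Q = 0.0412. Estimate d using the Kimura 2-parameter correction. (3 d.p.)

0.177

Under the Kimura two-parameter model, d = −½ ln(1 − 2P − Q) − ¼ ln(1 − 2Q).
1 − 2P − Q = 0.7328, giving −½ ln(0.7328) = 0.155441.
1 − 2Q = 0.9176, giving −¼ ln(0.9176) = 0.021498.
d = 0.155441 + 0.021498 = 0.176939.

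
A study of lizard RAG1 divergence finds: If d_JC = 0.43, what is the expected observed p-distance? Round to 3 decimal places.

p = (3/4)(1 − e^(−4d/3)) = 0.75 × (1 − e^(-0.573333)) = 0.75 × (1 − 0.563644) = 0.327267.

0.327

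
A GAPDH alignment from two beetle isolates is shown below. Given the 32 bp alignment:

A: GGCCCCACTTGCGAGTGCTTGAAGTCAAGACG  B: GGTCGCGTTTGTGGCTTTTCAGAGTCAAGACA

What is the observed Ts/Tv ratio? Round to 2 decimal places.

Transitions are A↔G and C↔T; transversions are all other mismatches.
Transitions: 10. Transversions: 3.
R = 10/3 = 3.333333… ≈ 3.33 (to 2 d.p.).

3.33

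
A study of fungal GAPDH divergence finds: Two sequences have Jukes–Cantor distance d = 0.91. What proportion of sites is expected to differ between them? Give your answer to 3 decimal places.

p = (3/4)(1 − e^(−4d/3)) = 0.75 × (1 − e^(-1.213333)) = 0.75 × (1 − 0.297205) = 0.527096.

0.527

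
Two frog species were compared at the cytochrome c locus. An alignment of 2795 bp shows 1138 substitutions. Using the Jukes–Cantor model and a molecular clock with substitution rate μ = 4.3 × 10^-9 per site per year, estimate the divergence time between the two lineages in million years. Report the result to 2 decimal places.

p = 1138/2795 ≈ 0.407156.
d = −(3/4) ln(1 − 4p/3) = −0.75 ln(1 − 0.542875) = −0.75 ln(0.457125)
  = −0.75 × (-0.782798) = 0.587099 substitutions/site.
Under a molecular clock d = 2μt, so t = d/(2μ) = 0.587099 / (2 × 4.3 × 10^-9) = 68.27 million years.

68.27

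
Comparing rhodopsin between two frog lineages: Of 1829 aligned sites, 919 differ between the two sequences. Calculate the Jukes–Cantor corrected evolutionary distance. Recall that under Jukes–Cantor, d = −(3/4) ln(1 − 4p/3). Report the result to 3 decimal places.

0.831

p = 919/1829 ≈ 0.50246.
d = −(3/4) ln(1 − 4p/3) = −0.75 ln(1 − 0.669947) = −0.75 ln(0.330053)
  = −0.75 × (-1.108502) = 0.831377 substitutions/site.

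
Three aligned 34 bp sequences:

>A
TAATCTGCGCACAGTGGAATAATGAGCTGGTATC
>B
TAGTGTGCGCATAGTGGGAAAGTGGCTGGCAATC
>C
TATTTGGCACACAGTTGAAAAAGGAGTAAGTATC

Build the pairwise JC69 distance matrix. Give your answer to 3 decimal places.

A–B: 12/34 sites differ → p ≈ 0.352941, d = −0.75 ln(1 − 0.470588) = 0.476991 ≈ 0.477.
A–C: 10/34 sites differ → p ≈ 0.294118, d = −0.75 ln(1 − 0.392157) = 0.373379 ≈ 0.373.
B–C: 15/34 sites differ → p ≈ 0.441176, d = −0.75 ln(1 − 0.588235) = 0.665477 ≈ 0.665.

d(A,B) = 0.477, d(A,C) = 0.373, d(B,C) = 0.665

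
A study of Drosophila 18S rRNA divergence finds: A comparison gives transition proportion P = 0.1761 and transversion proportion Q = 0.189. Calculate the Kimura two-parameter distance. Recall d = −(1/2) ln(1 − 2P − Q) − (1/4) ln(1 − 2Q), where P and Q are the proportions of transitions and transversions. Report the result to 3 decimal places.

0.508

Under the Kimura two-parameter model, d = −½ ln(1 − 2P − Q) − ¼ ln(1 − 2Q).
1 − 2P − Q = 0.4588, giving −½ ln(0.4588) = 0.389570.
1 − 2Q = 0.622, giving −¼ ln(0.622) = 0.118704.
d = 0.389570 + 0.118704 = 0.508274.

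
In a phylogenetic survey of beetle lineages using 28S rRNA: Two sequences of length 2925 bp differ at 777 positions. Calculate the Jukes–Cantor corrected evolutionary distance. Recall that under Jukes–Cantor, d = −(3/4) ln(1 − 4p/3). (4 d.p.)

p = 777/2925 ≈ 0.265641.
d = −(3/4) ln(1 − 4p/3) = −0.75 ln(1 − 0.354188) = −0.75 ln(0.645812)
  = −0.75 × (-0.437247) = 0.327935 substitutions/site.

0.3279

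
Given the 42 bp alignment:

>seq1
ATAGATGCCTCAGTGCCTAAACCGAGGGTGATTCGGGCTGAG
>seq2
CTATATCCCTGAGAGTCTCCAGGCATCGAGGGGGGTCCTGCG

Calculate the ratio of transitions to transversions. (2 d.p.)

Transitions are A↔G and C↔T; transversions are all other mismatches.
Transitions: 2. Transversions: 19.
R = 2/19 = 0.105263… ≈ 0.11 (to 2 d.p.).

0.11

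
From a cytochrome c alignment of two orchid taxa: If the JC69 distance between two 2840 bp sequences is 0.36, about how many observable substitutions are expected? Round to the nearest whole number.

Invert JC69: p = (3/4)(1 − e^(−4d/3)) = 0.75 × (1 − e^(-0.48)) = 0.75 × (1 − 0.618783) = 0.285913.
Expected differing sites = pL ≈ 0.285913 × 2840 = 811.99292 ≈ 812.

812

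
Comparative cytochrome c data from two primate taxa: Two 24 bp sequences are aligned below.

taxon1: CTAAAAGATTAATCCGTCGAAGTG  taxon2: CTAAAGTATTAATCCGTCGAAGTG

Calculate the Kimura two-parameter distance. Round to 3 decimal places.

0.089

Of 24 sites, 1 differences are transitions and 1 are transversions, so P = 1/24 ≈ 0.041667 and Q = 1/24 ≈ 0.041667.
Under the Kimura two-parameter model, d = −½ ln(1 − 2P − Q) − ¼ ln(1 − 2Q).
1 − 2P − Q = 0.874999, giving −½ ln(0.874999) = 0.066766.
1 − 2Q = 0.916666, giving −¼ ln(0.916666) = 0.021753.
d = 0.066766 + 0.021753 = 0.088519.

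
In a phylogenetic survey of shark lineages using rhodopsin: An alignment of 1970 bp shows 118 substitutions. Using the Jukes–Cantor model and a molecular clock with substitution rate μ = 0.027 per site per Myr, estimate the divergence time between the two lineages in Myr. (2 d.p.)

1.16

p = 118/1970 ≈ 0.059898.
d = −(3/4) ln(1 − 4p/3) = −0.75 ln(1 − 0.079864) = −0.75 ln(0.920136)
  = −0.75 × (-0.083234) = 0.062426 substitutions/site.
Under a molecular clock d = 2μt, so t = d/(2μ) = 0.062426 / (2 × 0.027) = 1.16 Myr.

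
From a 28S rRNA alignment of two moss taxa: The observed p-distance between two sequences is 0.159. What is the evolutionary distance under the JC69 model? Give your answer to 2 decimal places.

d = −(3/4) ln(1 − 4p/3) = −0.75 ln(1 − 0.212) = −0.75 ln(0.788)
  = −0.75 × (-0.238257) = 0.178693 substitutions/site.

0.18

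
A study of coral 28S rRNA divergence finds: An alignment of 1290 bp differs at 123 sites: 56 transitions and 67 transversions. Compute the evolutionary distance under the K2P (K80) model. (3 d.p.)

P = 56/1290 ≈ 0.043411 and Q = 67/1290 ≈ 0.051938.
Under the Kimura two-parameter model, d = −½ ln(1 − 2P − Q) − ¼ ln(1 − 2Q).
1 − 2P − Q = 0.86124, giving −½ ln(0.86124) = 0.074691.
1 − 2Q = 0.896124, giving −¼ ln(0.896124) = 0.027419.
d = 0.074691 + 0.027419 = 0.102110.

0.102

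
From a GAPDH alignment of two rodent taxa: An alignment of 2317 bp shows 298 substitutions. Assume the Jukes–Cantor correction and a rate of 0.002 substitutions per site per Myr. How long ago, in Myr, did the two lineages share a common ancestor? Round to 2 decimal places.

35.27

p = 298/2317 ≈ 0.128615.
d = −(3/4) ln(1 − 4p/3) = −0.75 ln(1 − 0.171487) = −0.75 ln(0.828513)
  = −0.75 × (-0.188123) = 0.141092 substitutions/site.
Under a molecular clock d = 2μt, so t = d/(2μ) = 0.141092 / (2 × 0.002) = 35.27 Myr.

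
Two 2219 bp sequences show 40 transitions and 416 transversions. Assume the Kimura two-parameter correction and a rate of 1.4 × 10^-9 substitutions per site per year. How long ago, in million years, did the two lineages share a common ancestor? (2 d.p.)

P = 40/2219 ≈ 0.018026 and Q = 416/2219 ≈ 0.187472.
Under the Kimura two-parameter model, d = −½ ln(1 − 2P − Q) − ¼ ln(1 − 2Q).
1 − 2P − Q = 0.776476, giving −½ ln(0.776476) = 0.126495.
1 − 2Q = 0.625056, giving −¼ ln(0.625056) = 0.117479.
d = 0.126495 + 0.117479 = 0.243974.
Under a molecular clock d = 2μt, so t = d/(2μ) = 0.243974 / (2 × 1.4 × 10^-9) = 87.13 million years.

87.13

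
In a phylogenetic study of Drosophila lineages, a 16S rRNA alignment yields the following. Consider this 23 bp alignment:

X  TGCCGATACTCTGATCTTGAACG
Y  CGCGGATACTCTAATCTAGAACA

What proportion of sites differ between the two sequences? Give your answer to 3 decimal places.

The sequences differ at 5 of 23 positions (sites 1, 4, 13, 18, 23).
p = 5/23 = 0.217391… ≈ 0.217 (to 3 d.p.).

0.217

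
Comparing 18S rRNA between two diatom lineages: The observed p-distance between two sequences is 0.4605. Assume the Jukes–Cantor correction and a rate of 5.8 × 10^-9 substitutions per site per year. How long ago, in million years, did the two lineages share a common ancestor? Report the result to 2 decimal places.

d = −(3/4) ln(1 − 4p/3) = −0.75 ln(1 − 0.614) = −0.75 ln(0.386)
  = −0.75 × (-0.951918) = 0.713939 substitutions/site.
Under a molecular clock d = 2μt, so t = d/(2μ) = 0.713939 / (2 × 5.8 × 10^-9) = 61.55 million years.

61.55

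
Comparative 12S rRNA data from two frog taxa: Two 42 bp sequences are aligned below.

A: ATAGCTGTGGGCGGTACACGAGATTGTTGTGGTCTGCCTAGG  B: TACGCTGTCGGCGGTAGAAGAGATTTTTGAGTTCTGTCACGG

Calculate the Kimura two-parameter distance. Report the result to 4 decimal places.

Of 42 sites, 1 differences are transitions and 11 are transversions, so P = 1/42 ≈ 0.02381 and Q = 11/42 ≈ 0.261905.
Under the Kimura two-parameter model, d = −½ ln(1 − 2P − Q) − ¼ ln(1 − 2Q).
1 − 2P − Q = 0.690475, giving −½ ln(0.690475) = 0.185188.
1 − 2Q = 0.47619, giving −¼ ln(0.47619) = 0.185485.
d = 0.185188 + 0.185485 = 0.370673.

0.3707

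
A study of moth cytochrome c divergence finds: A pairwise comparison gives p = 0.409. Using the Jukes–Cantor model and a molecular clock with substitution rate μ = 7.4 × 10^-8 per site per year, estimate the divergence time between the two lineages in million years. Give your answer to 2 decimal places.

d = −(3/4) ln(1 − 4p/3) = −0.75 ln(1 − 0.545333) = −0.75 ln(0.454667)
  = −0.75 × (-0.788190) = 0.591143 substitutions/site.
Under a molecular clock d = 2μt, so t = d/(2μ) = 0.591143 / (2 × 7.4 × 10^-8) = 3.99 million years.

3.99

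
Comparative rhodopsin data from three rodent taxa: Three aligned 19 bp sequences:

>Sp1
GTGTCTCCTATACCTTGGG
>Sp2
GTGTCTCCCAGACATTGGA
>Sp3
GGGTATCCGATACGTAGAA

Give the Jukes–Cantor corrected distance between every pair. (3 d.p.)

Sp1–Sp2: 4/19 sites differ → p ≈ 0.210526, d = −0.75 ln(1 − 0.280701) = 0.247109 ≈ 0.247.
Sp1–Sp3: 7/19 sites differ → p ≈ 0.368421, d = −0.75 ln(1 − 0.491228) = 0.506816 ≈ 0.507.
Sp2–Sp3: 7/19 sites differ → p ≈ 0.368421, d = −0.75 ln(1 − 0.491228) = 0.506816 ≈ 0.507.

d(Sp1,Sp2) = 0.247, d(Sp1,Sp3) = 0.507, d(Sp2,Sp3) = 0.507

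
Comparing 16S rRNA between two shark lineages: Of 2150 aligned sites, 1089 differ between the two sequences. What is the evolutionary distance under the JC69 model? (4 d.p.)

0.8438

p = 1089/2150 ≈ 0.506512.
d = −(3/4) ln(1 − 4p/3) = −0.75 ln(1 − 0.675349) = −0.75 ln(0.324651)
  = −0.75 × (-1.125005) = 0.843754 substitutions/site.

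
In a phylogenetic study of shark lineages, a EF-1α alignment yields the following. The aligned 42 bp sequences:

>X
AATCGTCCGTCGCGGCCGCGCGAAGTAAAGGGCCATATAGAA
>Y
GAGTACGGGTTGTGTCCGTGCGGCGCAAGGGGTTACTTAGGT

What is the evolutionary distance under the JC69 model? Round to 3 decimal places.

The sequences differ at 21 of 42 sites, so p = 21/42 = 0.5.
d = −(3/4) ln(1 − 4p/3) = −0.75 ln(1 − 0.666667) = −0.75 ln(0.333333)
  = −0.75 × (-1.098613) = 0.823960 substitutions/site.

0.824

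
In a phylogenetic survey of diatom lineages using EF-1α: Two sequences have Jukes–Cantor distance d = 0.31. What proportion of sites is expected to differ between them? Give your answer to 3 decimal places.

0.254

p = (3/4)(1 − e^(−4d/3)) = 0.75 × (1 − e^(-0.413333)) = 0.75 × (1 − 0.661442) = 0.253919.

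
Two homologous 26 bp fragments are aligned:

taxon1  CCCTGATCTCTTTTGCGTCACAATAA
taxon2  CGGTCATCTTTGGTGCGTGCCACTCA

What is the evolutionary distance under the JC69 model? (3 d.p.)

0.539

The sequences differ at 10 of 26 sites (2, 3, 5, 10, 12, 13, 19, 20, 23, 25), so p = 10/26 ≈ 0.384615.
d = −(3/4) ln(1 − 4p/3) = −0.75 ln(1 − 0.51282) = −0.75 ln(0.48718)
  = −0.75 × (-0.719122) = 0.539342 substitutions/site.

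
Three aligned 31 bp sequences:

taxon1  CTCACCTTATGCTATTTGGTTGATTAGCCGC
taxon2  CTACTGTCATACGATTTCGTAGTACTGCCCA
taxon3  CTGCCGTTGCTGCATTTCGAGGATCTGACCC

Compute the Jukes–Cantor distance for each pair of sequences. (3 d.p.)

taxon1–taxon2: 15/31 sites differ → p ≈ 0.483871, d = −0.75 ln(1 − 0.645161) = 0.777068 ≈ 0.777.
taxon1–taxon3: 15/31 sites differ → p ≈ 0.483871, d = −0.75 ln(1 − 0.645161) = 0.777068 ≈ 0.777.
taxon2–taxon3: 14/31 sites differ → p ≈ 0.451613, d = −0.75 ln(1 − 0.602151) = 0.691262 ≈ 0.691.

d(taxon1,taxon2) = 0.777, d(taxon1,taxon3) = 0.777, d(taxon2,taxon3) = 0.691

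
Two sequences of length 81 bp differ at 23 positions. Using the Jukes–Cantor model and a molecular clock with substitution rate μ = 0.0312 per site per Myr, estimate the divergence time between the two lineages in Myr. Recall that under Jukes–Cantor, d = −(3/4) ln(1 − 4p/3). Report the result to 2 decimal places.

p = 23/81 ≈ 0.283951.
d = −(3/4) ln(1 − 4p/3) = −0.75 ln(1 − 0.378601) = −0.75 ln(0.621399)
  = −0.75 × (-0.475782) = 0.356837 substitutions/site.
Under a molecular clock d = 2μt, so t = d/(2μ) = 0.356837 / (2 × 0.0312) = 5.72 Myr.

5.72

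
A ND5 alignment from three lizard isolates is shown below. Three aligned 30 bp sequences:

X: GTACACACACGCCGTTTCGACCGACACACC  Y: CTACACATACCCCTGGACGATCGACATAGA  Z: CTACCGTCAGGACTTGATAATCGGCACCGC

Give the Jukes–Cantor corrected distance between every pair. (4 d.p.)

d(X,Y) = 0.5034, d(X,Z) = 0.8240, d(Y,Z) = 0.7301

X–Y: 11/30 sites differ → p ≈ 0.366667, d = −0.75 ln(1 − 0.488889) = 0.503376 ≈ 0.5034.
X–Z: 15/30 sites differ → p = 0.5, d = −0.75 ln(1 − 0.666667) = 0.823960 ≈ 0.8240.
Y–Z: 14/30 sites differ → p ≈ 0.466667, d = −0.75 ln(1 − 0.622223) = 0.730088 ≈ 0.7301.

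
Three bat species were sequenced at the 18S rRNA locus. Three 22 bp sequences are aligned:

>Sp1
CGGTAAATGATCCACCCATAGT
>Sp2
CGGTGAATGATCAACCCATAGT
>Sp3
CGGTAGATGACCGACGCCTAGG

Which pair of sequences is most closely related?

Sp1–Sp2: 2/22 differ, p = 0.091, d = 0.097.
Sp1–Sp3: 6/22 differ, p = 0.273, d = 0.339.
Sp2–Sp3: 7/22 differ, p = 0.318, d = 0.414.
The smallest distance is between Sp1 and Sp2.

Sp1 and Sp2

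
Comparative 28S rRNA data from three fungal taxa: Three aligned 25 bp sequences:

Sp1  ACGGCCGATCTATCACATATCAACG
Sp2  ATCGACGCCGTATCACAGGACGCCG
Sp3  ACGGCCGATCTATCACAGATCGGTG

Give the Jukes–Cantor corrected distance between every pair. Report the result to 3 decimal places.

d(Sp1,Sp2) = 0.663, d(Sp1,Sp3) = 0.180, d(Sp2,Sp3) = 0.572

Sp1–Sp2: 11/25 sites differ → p = 0.44, d = −0.75 ln(1 − 0.586667) = 0.662626 ≈ 0.663.
Sp1–Sp3: 4/25 sites differ → p = 0.16, d = −0.75 ln(1 − 0.213333) = 0.179963 ≈ 0.180.
Sp2–Sp3: 10/25 sites differ → p = 0.4, d = −0.75 ln(1 − 0.533333) = 0.571605 ≈ 0.572.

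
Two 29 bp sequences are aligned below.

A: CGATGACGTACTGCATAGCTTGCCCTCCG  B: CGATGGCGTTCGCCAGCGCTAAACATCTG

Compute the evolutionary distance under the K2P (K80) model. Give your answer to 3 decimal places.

0.530

Of 29 sites, 3 differences are transitions and 8 are transversions, so P = 3/29 ≈ 0.103448 and Q = 8/29 ≈ 0.275862.
Under the Kimura two-parameter model, d = −½ ln(1 − 2P − Q) − ¼ ln(1 − 2Q).
1 − 2P − Q = 0.517242, giving −½ ln(0.517242) = 0.329622.
1 − 2Q = 0.448276, giving −¼ ln(0.448276) = 0.200587.
d = 0.329622 + 0.200587 = 0.530209.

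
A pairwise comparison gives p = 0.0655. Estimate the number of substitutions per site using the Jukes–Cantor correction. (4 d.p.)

0.0685

d = −(3/4) ln(1 − 4p/3) = −0.75 ln(1 − 0.087333) = −0.75 ln(0.912667)
  = −0.75 × (-0.091384) = 0.068538 substitutions/site.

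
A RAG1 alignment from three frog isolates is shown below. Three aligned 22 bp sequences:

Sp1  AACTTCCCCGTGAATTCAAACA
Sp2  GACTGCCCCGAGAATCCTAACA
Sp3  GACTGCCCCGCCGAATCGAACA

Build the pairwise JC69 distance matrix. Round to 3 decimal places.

d(Sp1,Sp2) = 0.271, d(Sp1,Sp3) = 0.414, d(Sp2,Sp3) = 0.339

Sp1–Sp2: 5/22 sites differ → p ≈ 0.227273, d = −0.75 ln(1 − 0.303031) = 0.270761 ≈ 0.271.
Sp1–Sp3: 7/22 sites differ → p ≈ 0.318182, d = −0.75 ln(1 − 0.424243) = 0.414052 ≈ 0.414.
Sp2–Sp3: 6/22 sites differ → p ≈ 0.272727, d = −0.75 ln(1 − 0.363636) = 0.338988 ≈ 0.339.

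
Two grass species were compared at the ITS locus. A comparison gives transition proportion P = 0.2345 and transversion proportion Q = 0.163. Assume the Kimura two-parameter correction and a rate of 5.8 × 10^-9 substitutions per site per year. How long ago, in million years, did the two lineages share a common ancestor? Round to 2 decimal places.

Under the Kimura two-parameter model, d = −½ ln(1 − 2P − Q) − ¼ ln(1 − 2Q).
1 − 2P − Q = 0.368, giving −½ ln(0.368) = 0.499836.
1 − 2Q = 0.674, giving −¼ ln(0.674) = 0.098631.
d = 0.499836 + 0.098631 = 0.598467.
Under a molecular clock d = 2μt, so t = d/(2μ) = 0.598467 / (2 × 5.8 × 10^-9) = 51.59 million years.

51.59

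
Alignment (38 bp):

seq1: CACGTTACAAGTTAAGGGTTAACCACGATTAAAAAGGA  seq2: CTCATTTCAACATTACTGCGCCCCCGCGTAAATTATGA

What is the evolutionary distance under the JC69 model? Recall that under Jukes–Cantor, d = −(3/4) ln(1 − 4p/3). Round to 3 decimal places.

The sequences differ at 20 of 38 sites, so p = 20/38 ≈ 0.526316.
d = −(3/4) ln(1 − 4p/3) = −0.75 ln(1 − 0.701755) = −0.75 ln(0.298245)
  = −0.75 × (-1.209840) = 0.907380 substitutions/site.

0.907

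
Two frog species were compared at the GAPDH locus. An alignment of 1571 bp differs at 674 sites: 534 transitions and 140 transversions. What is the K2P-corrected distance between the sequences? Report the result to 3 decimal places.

P = 534/1571 ≈ 0.339911 and Q = 140/1571 ≈ 0.089115.
Under the Kimura two-parameter model, d = −½ ln(1 − 2P − Q) − ¼ ln(1 − 2Q).
1 − 2P − Q = 0.231063, giving −½ ln(0.231063) = 0.732532.
1 − 2Q = 0.82177, giving −¼ ln(0.82177) = 0.049074.
d = 0.732532 + 0.049074 = 0.781606.

0.782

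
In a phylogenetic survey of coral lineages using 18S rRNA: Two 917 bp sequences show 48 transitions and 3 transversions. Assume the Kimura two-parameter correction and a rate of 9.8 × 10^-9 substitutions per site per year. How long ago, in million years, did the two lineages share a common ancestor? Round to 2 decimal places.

3.00

P = 48/917 ≈ 0.052345 and Q = 3/917 ≈ 0.003272.
Under the Kimura two-parameter model, d = −½ ln(1 − 2P − Q) − ¼ ln(1 − 2Q).
1 − 2P − Q = 0.892038, giving −½ ln(0.892038) = 0.057123.
1 − 2Q = 0.993456, giving −¼ ln(0.993456) = 0.001641.
d = 0.057123 + 0.001641 = 0.058764.
Under a molecular clock d = 2μt, so t = d/(2μ) = 0.058764 / (2 × 9.8 × 10^-9) = 3.00 million years.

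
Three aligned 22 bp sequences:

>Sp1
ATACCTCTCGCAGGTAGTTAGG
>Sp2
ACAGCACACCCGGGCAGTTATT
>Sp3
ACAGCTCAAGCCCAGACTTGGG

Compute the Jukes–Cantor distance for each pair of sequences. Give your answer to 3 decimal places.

d(Sp1,Sp2) = 0.591, d(Sp1,Sp3) = 0.699, d(Sp2,Sp3) = 0.824

Sp1–Sp2: 9/22 sites differ → p ≈ 0.409091, d = −0.75 ln(1 − 0.545455) = 0.591344 ≈ 0.591.
Sp1–Sp3: 10/22 sites differ → p ≈ 0.454545, d = −0.75 ln(1 − 0.60606) = 0.698667 ≈ 0.699.
Sp2–Sp3: 11/22 sites differ → p = 0.5, d = −0.75 ln(1 − 0.666667) = 0.823960 ≈ 0.824.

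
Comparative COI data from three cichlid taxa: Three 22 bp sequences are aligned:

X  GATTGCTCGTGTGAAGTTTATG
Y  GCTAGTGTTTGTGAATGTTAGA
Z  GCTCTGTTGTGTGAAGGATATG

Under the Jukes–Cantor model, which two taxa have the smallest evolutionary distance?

X and Z

X–Y: 10/22 differ, p = 0.455, d = 0.699.
X–Z: 7/22 differ, p = 0.318, d = 0.414.
Y–Z: 9/22 differ, p = 0.409, d = 0.591.
The smallest distance is between X and Z.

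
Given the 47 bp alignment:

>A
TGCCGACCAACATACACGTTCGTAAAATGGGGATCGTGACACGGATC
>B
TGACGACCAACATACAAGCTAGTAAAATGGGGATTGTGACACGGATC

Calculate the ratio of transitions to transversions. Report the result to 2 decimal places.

Transitions are A↔G and C↔T; transversions are all other mismatches.
Transitions: 2. Transversions: 3.
R = 2/3 = 0.666666… ≈ 0.67 (to 2 d.p.).

0.67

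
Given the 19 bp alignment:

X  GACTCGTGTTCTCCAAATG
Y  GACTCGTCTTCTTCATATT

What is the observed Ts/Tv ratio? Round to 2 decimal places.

0.33

Transitions are A↔G and C↔T; transversions are all other mismatches.
Transitions: 1. Transversions: 3.
R = 1/3 = 0.333333… ≈ 0.33 (to 2 d.p.).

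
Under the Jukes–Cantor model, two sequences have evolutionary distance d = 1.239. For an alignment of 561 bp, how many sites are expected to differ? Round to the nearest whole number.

Invert JC69: p = (3/4)(1 − e^(−4d/3)) = 0.75 × (1 − e^(-1.652)) = 0.75 × (1 − 0.191666) = 0.606251.
Expected differing sites = pL ≈ 0.606251 × 561 = 340.106811 ≈ 340.

340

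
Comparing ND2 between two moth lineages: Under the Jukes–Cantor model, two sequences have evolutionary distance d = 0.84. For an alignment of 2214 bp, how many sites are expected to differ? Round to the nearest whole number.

Invert JC69: p = (3/4)(1 − e^(−4d/3)) = 0.75 × (1 − e^(-1.12)) = 0.75 × (1 − 0.326280) = 0.505290.
Expected differing sites = pL ≈ 0.505290 × 2214 = 1118.71206 ≈ 1119.

1119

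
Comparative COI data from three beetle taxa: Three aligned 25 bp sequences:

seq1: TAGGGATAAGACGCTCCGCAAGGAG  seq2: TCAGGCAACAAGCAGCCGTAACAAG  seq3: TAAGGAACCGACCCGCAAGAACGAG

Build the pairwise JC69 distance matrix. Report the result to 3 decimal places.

seq1–seq2: 13/25 sites differ → p = 0.52, d = −0.75 ln(1 − 0.693333) = 0.886495 ≈ 0.886.
seq1–seq3: 10/25 sites differ → p = 0.4, d = −0.75 ln(1 − 0.533333) = 0.571605 ≈ 0.572.
seq2–seq3: 10/25 sites differ → p = 0.4, d = −0.75 ln(1 − 0.533333) = 0.571605 ≈ 0.572.

d(seq1,seq2) = 0.886, d(seq1,seq3) = 0.572, d(seq2,seq3) = 0.572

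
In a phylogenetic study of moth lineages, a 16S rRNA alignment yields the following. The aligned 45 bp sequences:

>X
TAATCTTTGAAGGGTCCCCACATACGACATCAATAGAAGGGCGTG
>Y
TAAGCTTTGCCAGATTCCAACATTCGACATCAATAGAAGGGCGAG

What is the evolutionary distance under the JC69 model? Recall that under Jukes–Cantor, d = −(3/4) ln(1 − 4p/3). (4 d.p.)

0.2326

The sequences differ at 9 of 45 sites (4, 10, 11, 12, 14, 16, 19, 24, 44), so p = 9/45 = 0.2.
d = −(3/4) ln(1 − 4p/3) = −0.75 ln(1 − 0.266667) = −0.75 ln(0.733333)
  = −0.75 × (-0.310155) = 0.232616 substitutions/site.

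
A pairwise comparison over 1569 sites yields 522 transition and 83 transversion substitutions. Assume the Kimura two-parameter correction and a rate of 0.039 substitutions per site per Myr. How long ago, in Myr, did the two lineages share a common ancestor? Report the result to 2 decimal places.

8.48

P = 522/1569 ≈ 0.332696 and Q = 83/1569 ≈ 0.0529.
Under the Kimura two-parameter model, d = −½ ln(1 − 2P − Q) − ¼ ln(1 − 2Q).
1 − 2P − Q = 0.281708, giving −½ ln(0.281708) = 0.633442.
1 − 2Q = 0.8942, giving −¼ ln(0.8942) = 0.027956.
d = 0.633442 + 0.027956 = 0.661398.
Under a molecular clock d = 2μt, so t = d/(2μ) = 0.661398 / (2 × 0.039) = 8.48 Myr.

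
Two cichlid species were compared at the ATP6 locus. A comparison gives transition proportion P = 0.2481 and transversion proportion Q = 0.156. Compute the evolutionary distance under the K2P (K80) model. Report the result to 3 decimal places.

0.622

Under the Kimura two-parameter model, d = −½ ln(1 − 2P − Q) − ¼ ln(1 − 2Q).
1 − 2P − Q = 0.3478, giving −½ ln(0.3478) = 0.528064.
1 − 2Q = 0.688, giving −¼ ln(0.688) = 0.093492.
d = 0.528064 + 0.093492 = 0.621556.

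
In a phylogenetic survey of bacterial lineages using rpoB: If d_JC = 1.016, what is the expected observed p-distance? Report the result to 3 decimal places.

p = (3/4)(1 − e^(−4d/3)) = 0.75 × (1 − e^(-1.354667)) = 0.75 × (1 − 0.258033) = 0.556475.

0.556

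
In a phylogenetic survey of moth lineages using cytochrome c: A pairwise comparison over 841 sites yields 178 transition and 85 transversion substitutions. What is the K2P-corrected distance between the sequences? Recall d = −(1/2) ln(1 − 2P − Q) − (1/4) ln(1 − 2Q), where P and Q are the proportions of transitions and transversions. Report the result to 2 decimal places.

P = 178/841 ≈ 0.211653 and Q = 85/841 ≈ 0.10107.
Under the Kimura two-parameter model, d = −½ ln(1 − 2P − Q) − ¼ ln(1 − 2Q).
1 − 2P − Q = 0.475624, giving −½ ln(0.475624) = 0.371564.
1 − 2Q = 0.79786, giving −¼ ln(0.79786) = 0.056456.
d = 0.371564 + 0.056456 = 0.428020.

0.43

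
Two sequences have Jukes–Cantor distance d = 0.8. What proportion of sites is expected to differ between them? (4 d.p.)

p = (3/4)(1 − e^(−4d/3)) = 0.75 × (1 − e^(-1.066667)) = 0.75 × (1 − 0.344154) = 0.491885.

0.4919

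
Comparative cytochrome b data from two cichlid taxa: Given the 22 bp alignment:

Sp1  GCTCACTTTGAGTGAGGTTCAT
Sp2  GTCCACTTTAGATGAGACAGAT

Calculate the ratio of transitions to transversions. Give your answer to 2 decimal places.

Transitions are A↔G and C↔T; transversions are all other mismatches.
Transitions: 7. Transversions: 2.
R = 7/2 = 3.50.

3.50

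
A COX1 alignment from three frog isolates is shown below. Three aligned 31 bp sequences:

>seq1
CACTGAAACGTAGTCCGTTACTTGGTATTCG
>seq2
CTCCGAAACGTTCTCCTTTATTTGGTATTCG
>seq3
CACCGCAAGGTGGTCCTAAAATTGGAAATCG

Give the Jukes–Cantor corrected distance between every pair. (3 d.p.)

seq1–seq2: 6/31 sites differ → p ≈ 0.193548, d = −0.75 ln(1 − 0.258064) = 0.223869 ≈ 0.224.
seq1–seq3: 10/31 sites differ → p ≈ 0.322581, d = −0.75 ln(1 − 0.430108) = 0.421731 ≈ 0.422.
seq2–seq3: 10/31 sites differ → p ≈ 0.322581, d = −0.75 ln(1 − 0.430108) = 0.421731 ≈ 0.422.

d(seq1,seq2) = 0.224, d(seq1,seq3) = 0.422, d(seq2,seq3) = 0.422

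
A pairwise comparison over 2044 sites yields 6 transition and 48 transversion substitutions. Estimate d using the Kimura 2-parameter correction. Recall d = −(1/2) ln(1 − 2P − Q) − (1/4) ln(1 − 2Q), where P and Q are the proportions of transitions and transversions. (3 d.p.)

P = 6/2044 ≈ 0.002935 and Q = 48/2044 ≈ 0.023483.
Under the Kimura two-parameter model, d = −½ ln(1 − 2P − Q) − ¼ ln(1 − 2Q).
1 − 2P − Q = 0.970647, giving −½ ln(0.970647) = 0.014896.
1 − 2Q = 0.953034, giving −¼ ln(0.953034) = 0.012026.
d = 0.014896 + 0.012026 = 0.026922.

0.027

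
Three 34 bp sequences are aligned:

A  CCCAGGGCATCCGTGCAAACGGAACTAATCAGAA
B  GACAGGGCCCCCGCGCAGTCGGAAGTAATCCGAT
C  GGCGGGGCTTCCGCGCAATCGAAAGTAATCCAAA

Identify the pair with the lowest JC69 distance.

A–B: 10/34 differ, p = 0.294, d = 0.373.
A–C: 10/34 differ, p = 0.294, d = 0.373.
B–C: 8/34 differ, p = 0.235, d = 0.282.
The smallest distance is between B and C.

B and C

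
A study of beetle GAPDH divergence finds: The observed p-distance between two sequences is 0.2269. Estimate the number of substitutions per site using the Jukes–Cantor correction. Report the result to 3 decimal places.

0.270

d = −(3/4) ln(1 − 4p/3) = −0.75 ln(1 − 0.302533) = −0.75 ln(0.697467)
  = −0.75 × (-0.360300) = 0.270225 substitutions/site.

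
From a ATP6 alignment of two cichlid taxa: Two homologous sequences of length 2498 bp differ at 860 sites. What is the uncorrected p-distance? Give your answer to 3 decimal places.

p = 860/2498 = 0.344275… ≈ 0.344 (to 3 d.p.).

0.344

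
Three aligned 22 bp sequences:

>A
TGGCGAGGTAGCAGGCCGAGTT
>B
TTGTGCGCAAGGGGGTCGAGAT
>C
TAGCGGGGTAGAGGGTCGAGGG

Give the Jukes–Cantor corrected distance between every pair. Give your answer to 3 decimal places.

A–B: 9/22 sites differ → p ≈ 0.409091, d = −0.75 ln(1 − 0.545455) = 0.591344 ≈ 0.591.
A–C: 7/22 sites differ → p ≈ 0.318182, d = −0.75 ln(1 − 0.424243) = 0.414052 ≈ 0.414.
B–C: 8/22 sites differ → p ≈ 0.363636, d = −0.75 ln(1 − 0.484848) = 0.497470 ≈ 0.497.

d(A,B) = 0.591, d(A,C) = 0.414, d(B,C) = 0.497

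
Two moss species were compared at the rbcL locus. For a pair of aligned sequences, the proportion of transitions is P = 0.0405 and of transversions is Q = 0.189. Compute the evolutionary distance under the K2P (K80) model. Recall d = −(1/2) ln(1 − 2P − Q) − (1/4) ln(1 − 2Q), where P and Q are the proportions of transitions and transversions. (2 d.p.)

0.28

Under the Kimura two-parameter model, d = −½ ln(1 − 2P − Q) − ¼ ln(1 − 2Q).
1 − 2P − Q = 0.73, giving −½ ln(0.73) = 0.157355.
1 − 2Q = 0.622, giving −¼ ln(0.622) = 0.118704.
d = 0.157355 + 0.118704 = 0.276059.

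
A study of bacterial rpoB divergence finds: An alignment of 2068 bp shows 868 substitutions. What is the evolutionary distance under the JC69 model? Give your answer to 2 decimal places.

p = 868/2068 ≈ 0.419729.
d = −(3/4) ln(1 − 4p/3) = −0.75 ln(1 − 0.559639) = −0.75 ln(0.440361)
  = −0.75 × (-0.820160) = 0.615120 substitutions/site.

0.62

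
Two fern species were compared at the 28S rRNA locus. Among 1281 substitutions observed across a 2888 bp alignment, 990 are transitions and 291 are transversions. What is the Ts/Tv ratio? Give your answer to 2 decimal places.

R = 990/291 = 3.402061… ≈ 3.40 (to 2 d.p.).

3.40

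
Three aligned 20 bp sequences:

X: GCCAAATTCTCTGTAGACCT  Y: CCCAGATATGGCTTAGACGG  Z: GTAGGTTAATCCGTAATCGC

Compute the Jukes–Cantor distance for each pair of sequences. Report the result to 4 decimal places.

X–Y: 10/20 sites differ → p = 0.5, d = −0.75 ln(1 − 0.666667) = 0.823960 ≈ 0.8240.
X–Z: 12/20 sites differ → p = 0.6, d = −0.75 ln(1 − 0.8) = 1.207078 ≈ 1.2071.
Y–Z: 12/20 sites differ → p = 0.6, d = −0.75 ln(1 − 0.8) = 1.207078 ≈ 1.2071.

d(X,Y) = 0.8240, d(X,Z) = 1.2071, d(Y,Z) = 1.2071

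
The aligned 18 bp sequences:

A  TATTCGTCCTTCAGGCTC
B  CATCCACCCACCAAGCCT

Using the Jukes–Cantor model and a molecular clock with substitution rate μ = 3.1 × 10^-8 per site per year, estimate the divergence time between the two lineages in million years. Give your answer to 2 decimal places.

13.29

The sequences differ at 9 of 18 sites (1, 4, 6, 7, 10, 11, 14, 17, 18), so p = 9/18 = 0.5.
d = −(3/4) ln(1 − 4p/3) = −0.75 ln(1 − 0.666667) = −0.75 ln(0.333333)
  = −0.75 × (-1.098613) = 0.823960 substitutions/site.
Under a molecular clock d = 2μt, so t = d/(2μ) = 0.823960 / (2 × 3.1 × 10^-8) = 13.29 million years.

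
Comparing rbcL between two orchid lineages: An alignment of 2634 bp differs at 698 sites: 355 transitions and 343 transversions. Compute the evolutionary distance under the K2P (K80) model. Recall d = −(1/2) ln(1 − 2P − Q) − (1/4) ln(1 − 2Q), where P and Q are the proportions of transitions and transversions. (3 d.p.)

P = 355/2634 ≈ 0.134776 and Q = 343/2634 ≈ 0.13022.
Under the Kimura two-parameter model, d = −½ ln(1 − 2P − Q) − ¼ ln(1 − 2Q).
1 − 2P − Q = 0.600228, giving −½ ln(0.600228) = 0.255223.
1 − 2Q = 0.73956, giving −¼ ln(0.73956) = 0.075425.
d = 0.255223 + 0.075425 = 0.330648.

0.331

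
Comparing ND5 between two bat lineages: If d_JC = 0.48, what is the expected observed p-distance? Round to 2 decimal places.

0.35

p = (3/4)(1 − e^(−4d/3)) = 0.75 × (1 − e^(-0.64)) = 0.75 × (1 − 0.527292) = 0.354531.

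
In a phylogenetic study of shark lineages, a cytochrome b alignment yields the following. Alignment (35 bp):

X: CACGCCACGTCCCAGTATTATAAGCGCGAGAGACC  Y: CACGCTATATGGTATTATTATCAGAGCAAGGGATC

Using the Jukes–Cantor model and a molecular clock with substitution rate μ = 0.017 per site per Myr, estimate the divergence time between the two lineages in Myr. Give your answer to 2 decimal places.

The sequences differ at 12 of 35 sites, so p = 12/35 ≈ 0.342857.
d = −(3/4) ln(1 − 4p/3) = −0.75 ln(1 − 0.457143) = −0.75 ln(0.542857)
  = −0.75 × (-0.610909) = 0.458182 substitutions/site.
Under a molecular clock d = 2μt, so t = d/(2μ) = 0.458182 / (2 × 0.017) = 13.48 Myr.

13.48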